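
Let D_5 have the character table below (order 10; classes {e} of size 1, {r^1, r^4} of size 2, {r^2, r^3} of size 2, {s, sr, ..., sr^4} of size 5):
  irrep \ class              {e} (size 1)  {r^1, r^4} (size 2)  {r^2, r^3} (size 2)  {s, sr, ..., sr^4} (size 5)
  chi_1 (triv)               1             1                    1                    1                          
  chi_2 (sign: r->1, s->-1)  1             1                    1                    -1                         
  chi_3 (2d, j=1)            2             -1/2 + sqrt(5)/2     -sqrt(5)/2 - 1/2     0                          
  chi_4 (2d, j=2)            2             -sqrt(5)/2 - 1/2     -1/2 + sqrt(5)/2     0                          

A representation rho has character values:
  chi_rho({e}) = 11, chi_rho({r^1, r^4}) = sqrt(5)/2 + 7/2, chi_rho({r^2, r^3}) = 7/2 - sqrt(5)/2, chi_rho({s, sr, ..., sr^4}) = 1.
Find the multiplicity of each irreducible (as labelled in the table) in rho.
Multiplicities: chi_1: 3, chi_2: 2, chi_3: 2, chi_4: 1.

Proof sketch: Use <chi_rho, chi> = (1/|G|) sum_C |C| * chi_rho(C) * conj(chi(C)) with |G| = 10 for each irreducible chi in the table:
  <chi_rho, chi_1> = (1/10)[1*(11)*conj(1) + 2*(sqrt(5)/2 + 7/2)*conj(1) + 2*(7/2 - sqrt(5)/2)*conj(1) + 5*(1)*conj(1)]
      = (1/10)[(11) + (sqrt(5) + 7) + (7 - sqrt(5)) + (5)] = 30/10 = 3
  <chi_rho, chi_2> = (1/10)[1*(11)*conj(1) + 2*(sqrt(5)/2 + 7/2)*conj(1) + 2*(7/2 - sqrt(5)/2)*conj(1) + 5*(1)*conj(-1)]
      = (1/10)[(11) + (sqrt(5) + 7) + (7 - sqrt(5)) + (-5)] = 20/10 = 2
  <chi_rho, chi_3> = (1/10)[1*(11)*conj(2) + 2*(sqrt(5)/2 + 7/2)*conj(-1/2 + sqrt(5)/2) + 2*(7/2 - sqrt(5)/2)*conj(-sqrt(5)/2 - 1/2) + 5*(1)*conj(0)]
      = (1/10)[(22) + (-1 + 3*sqrt(5)) + (-3*sqrt(5) - 1) + (0)] = 20/10 = 2
  <chi_rho, chi_4> = (1/10)[1*(11)*conj(2) + 2*(sqrt(5)/2 + 7/2)*conj(-sqrt(5)/2 - 1/2) + 2*(7/2 - sqrt(5)/2)*conj(-1/2 + sqrt(5)/2) + 5*(1)*conj(0)]
      = (1/10)[(22) + (-4*sqrt(5) - 6) + (-6 + 4*sqrt(5)) + (0)] = 10/10 = 1
Dimension check: dim(rho) = sum (mult * dim) = 3*1 + 2*1 + 2*2 + 1*2 = 11 = chi_rho(e) = 11.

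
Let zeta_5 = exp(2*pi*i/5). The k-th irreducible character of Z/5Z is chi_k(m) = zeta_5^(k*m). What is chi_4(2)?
chi_4(2) = zeta_5^8 = exp(-4*I*pi/5)

Proof sketch: chi_4(2) = zeta_5^(4*2) = zeta_5^8. Since zeta_5^5 = 1, this equals zeta_5^3 = exp(2*pi*i*3/5) = exp(-4*I*pi/5).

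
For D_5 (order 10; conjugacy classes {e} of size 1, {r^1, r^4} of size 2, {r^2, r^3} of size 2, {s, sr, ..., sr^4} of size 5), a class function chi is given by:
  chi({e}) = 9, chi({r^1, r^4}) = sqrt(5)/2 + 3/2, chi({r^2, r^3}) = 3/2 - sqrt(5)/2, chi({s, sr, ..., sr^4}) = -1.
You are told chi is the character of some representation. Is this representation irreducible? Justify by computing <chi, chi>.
Not irreducible (reducible): <chi, chi> = 10 > 1.

Why: <chi, chi> = (1/|G|) sum_C |C| * |chi(C)|^2 = (1/10)[1*|9|^2 + 2*|sqrt(5)/2 + 3/2|^2 + 2*|3/2 - sqrt(5)/2|^2 + 5*|-1|^2]
  = (1/10)[(81) + (3*sqrt(5) + 7) + (7 - 3*sqrt(5)) + (5)] = 100/10 = 10.
A character is irreducible iff <chi, chi> = 1, so this representation is reducible.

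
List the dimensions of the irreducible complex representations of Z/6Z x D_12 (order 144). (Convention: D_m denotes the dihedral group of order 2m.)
Dimensions: 1, 1, 1, 1, 1, 1, 1, 1, 1, 1, 1, 1, 1, 1, 1, 1, 1, 1, 1, 1, 1, 1, 1, 1, 2, 2, 2, 2, 2, 2, 2, 2, 2, 2, 2, 2, 2, 2, 2, 2, 2, 2, 2, 2, 2, 2, 2, 2, 2, 2, 2, 2, 2, 2

Working: There are 54 irreducibles (= number of conjugacy classes). Their dimensions d_i satisfy sum d_i^2 = |G| = 144: 1 + 1 + 1 + 1 + 1 + 1 + 1 + 1 + 1 + 1 + 1 + 1 + 1 + 1 + 1 + 1 + 1 + 1 + 1 + 1 + 1 + 1 + 1 + 1 + 4 + 4 + 4 + 4 + 4 + 4 + 4 + 4 + 4 + 4 + 4 + 4 + 4 + 4 + 4 + 4 + 4 + 4 + 4 + 4 + 4 + 4 + 4 + 4 + 4 + 4 + 4 + 4 + 4 + 4 = 144. (For the product with Z/6Z: each of the 6 1-dim characters of Z/6Z tensors with each irrep of D_12, giving 6 copies of each D_12-dimension.)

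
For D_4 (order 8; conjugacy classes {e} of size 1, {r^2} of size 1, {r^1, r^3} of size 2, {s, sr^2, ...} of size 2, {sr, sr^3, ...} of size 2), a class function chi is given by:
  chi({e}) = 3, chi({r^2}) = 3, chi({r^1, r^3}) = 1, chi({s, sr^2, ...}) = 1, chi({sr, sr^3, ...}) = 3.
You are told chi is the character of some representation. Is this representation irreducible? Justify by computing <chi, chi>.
Not irreducible (reducible): <chi, chi> = 5 > 1.

Solution. <chi, chi> = (1/|G|) sum_C |C| * |chi(C)|^2 = (1/8)[1*|3|^2 + 1*|3|^2 + 2*|1|^2 + 2*|1|^2 + 2*|3|^2]
  = (1/8)[(9) + (9) + (2) + (2) + (18)] = 40/8 = 5.
A character is irreducible iff <chi, chi> = 1, so this representation is reducible.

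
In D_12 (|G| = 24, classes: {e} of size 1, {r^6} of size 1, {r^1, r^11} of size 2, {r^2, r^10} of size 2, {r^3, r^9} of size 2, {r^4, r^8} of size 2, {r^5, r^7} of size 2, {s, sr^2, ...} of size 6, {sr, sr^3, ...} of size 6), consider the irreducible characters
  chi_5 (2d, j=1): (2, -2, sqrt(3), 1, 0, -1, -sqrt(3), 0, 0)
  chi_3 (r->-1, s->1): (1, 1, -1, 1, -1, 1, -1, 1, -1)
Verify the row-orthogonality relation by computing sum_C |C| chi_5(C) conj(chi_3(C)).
Sum = 0; so <chi_5, chi_3> = 0 (distinct irreducibles are orthogonal).

Working: Compute term by term over conjugacy classes (|C| * chi_5(C) * conj(chi_3(C))):
  1*(2)*conj(1) + 1*(-2)*conj(1) + 2*(sqrt(3))*conj(-1) + 2*(1)*conj(1) + 2*(0)*conj(-1) + 2*(-1)*conj(1) + 2*(-sqrt(3))*conj(-1) + 6*(0)*conj(1) + 6*(0)*conj(-1)
  = (2) + (-2) + (-2*sqrt(3)) + (2) + (0) + (-2) + (2*sqrt(3)) + (0) + (0)
  = 0.
Dividing by |G| = 24 gives 0/24 = 0, matching the row-orthogonality relation <chi_5, chi_3> = [chi_5 = chi_3].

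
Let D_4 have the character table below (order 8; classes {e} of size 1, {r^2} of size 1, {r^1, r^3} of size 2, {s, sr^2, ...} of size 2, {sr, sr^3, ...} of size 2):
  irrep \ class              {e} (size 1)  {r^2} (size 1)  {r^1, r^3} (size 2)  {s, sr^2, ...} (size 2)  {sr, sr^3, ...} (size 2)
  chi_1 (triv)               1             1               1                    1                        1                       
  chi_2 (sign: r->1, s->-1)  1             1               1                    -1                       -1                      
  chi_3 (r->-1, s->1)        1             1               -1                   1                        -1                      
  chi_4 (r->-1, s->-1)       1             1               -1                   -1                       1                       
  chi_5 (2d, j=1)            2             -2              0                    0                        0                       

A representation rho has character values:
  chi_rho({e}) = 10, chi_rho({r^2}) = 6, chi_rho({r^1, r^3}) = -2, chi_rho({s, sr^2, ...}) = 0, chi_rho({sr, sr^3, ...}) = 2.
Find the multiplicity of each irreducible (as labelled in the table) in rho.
Multiplicities: chi_1: 2, chi_2: 1, chi_3: 2, chi_4: 3, chi_5: 1.

Justification: Use <chi_rho, chi> = (1/|G|) sum_C |C| * chi_rho(C) * conj(chi(C)) with |G| = 8 for each irreducible chi in the table:
  <chi_rho, chi_1> = (1/8)[1*(10)*conj(1) + 1*(6)*conj(1) + 2*(-2)*conj(1) + 2*(0)*conj(1) + 2*(2)*conj(1)]
      = (1/8)[(10) + (6) + (-4) + (0) + (4)] = 16/8 = 2
  <chi_rho, chi_2> = (1/8)[1*(10)*conj(1) + 1*(6)*conj(1) + 2*(-2)*conj(1) + 2*(0)*conj(-1) + 2*(2)*conj(-1)]
      = (1/8)[(10) + (6) + (-4) + (0) + (-4)] = 8/8 = 1
  <chi_rho, chi_3> = (1/8)[1*(10)*conj(1) + 1*(6)*conj(1) + 2*(-2)*conj(-1) + 2*(0)*conj(1) + 2*(2)*conj(-1)]
      = (1/8)[(10) + (6) + (4) + (0) + (-4)] = 16/8 = 2
  <chi_rho, chi_4> = (1/8)[1*(10)*conj(1) + 1*(6)*conj(1) + 2*(-2)*conj(-1) + 2*(0)*conj(-1) + 2*(2)*conj(1)]
      = (1/8)[(10) + (6) + (4) + (0) + (4)] = 24/8 = 3
  <chi_rho, chi_5> = (1/8)[1*(10)*conj(2) + 1*(6)*conj(-2) + 2*(-2)*conj(0) + 2*(0)*conj(0) + 2*(2)*conj(0)]
      = (1/8)[(20) + (-12) + (0) + (0) + (0)] = 8/8 = 1
Dimension check: dim(rho) = sum (mult * dim) = 2*1 + 1*1 + 2*1 + 3*1 + 1*2 = 10 = chi_rho(e) = 10.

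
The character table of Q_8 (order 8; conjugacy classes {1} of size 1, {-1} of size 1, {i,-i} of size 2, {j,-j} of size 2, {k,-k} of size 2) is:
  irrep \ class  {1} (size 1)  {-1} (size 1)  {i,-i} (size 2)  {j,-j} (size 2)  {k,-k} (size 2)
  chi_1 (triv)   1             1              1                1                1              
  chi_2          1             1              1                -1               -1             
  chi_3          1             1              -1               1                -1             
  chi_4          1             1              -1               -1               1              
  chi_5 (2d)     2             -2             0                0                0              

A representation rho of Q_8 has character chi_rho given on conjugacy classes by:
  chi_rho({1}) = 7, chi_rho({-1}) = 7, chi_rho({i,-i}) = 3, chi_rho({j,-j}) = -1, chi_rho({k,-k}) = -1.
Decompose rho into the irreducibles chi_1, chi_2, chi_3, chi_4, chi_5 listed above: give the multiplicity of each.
Multiplicities: chi_1: 2, chi_2: 3, chi_3: 1, chi_4: 1, chi_5: 0.

Argument: Use <chi_rho, chi> = (1/|G|) sum_C |C| * chi_rho(C) * conj(chi(C)) with |G| = 8 for each irreducible chi in the table:
  <chi_rho, chi_1> = (1/8)[1*(7)*conj(1) + 1*(7)*conj(1) + 2*(3)*conj(1) + 2*(-1)*conj(1) + 2*(-1)*conj(1)]
      = (1/8)[(7) + (7) + (6) + (-2) + (-2)] = 16/8 = 2
  <chi_rho, chi_2> = (1/8)[1*(7)*conj(1) + 1*(7)*conj(1) + 2*(3)*conj(1) + 2*(-1)*conj(-1) + 2*(-1)*conj(-1)]
      = (1/8)[(7) + (7) + (6) + (2) + (2)] = 24/8 = 3
  <chi_rho, chi_3> = (1/8)[1*(7)*conj(1) + 1*(7)*conj(1) + 2*(3)*conj(-1) + 2*(-1)*conj(1) + 2*(-1)*conj(-1)]
      = (1/8)[(7) + (7) + (-6) + (-2) + (2)] = 8/8 = 1
  <chi_rho, chi_4> = (1/8)[1*(7)*conj(1) + 1*(7)*conj(1) + 2*(3)*conj(-1) + 2*(-1)*conj(-1) + 2*(-1)*conj(1)]
      = (1/8)[(7) + (7) + (-6) + (2) + (-2)] = 8/8 = 1
  <chi_rho, chi_5> = (1/8)[1*(7)*conj(2) + 1*(7)*conj(-2) + 2*(3)*conj(0) + 2*(-1)*conj(0) + 2*(-1)*conj(0)]
      = (1/8)[(14) + (-14) + (0) + (0) + (0)] = 0/8 = 0
Dimension check: dim(rho) = sum (mult * dim) = 2*1 + 3*1 + 1*1 + 1*1 + 0*2 = 7 = chi_rho(e) = 7.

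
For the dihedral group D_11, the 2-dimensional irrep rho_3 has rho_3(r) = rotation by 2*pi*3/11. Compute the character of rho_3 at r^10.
chi_{rho_3}(r^10) = 2*cos(2*pi*3*10/11) = -2*cos(5*pi/11)

rho_3(r^10) is rotation by angle 2*pi*3*10/11, whose trace is 2*cos(2*pi*3*10/11) = -2*cos(5*pi/11).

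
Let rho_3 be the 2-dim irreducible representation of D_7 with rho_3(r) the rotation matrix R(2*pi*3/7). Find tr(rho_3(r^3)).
chi_{rho_3}(r^3) = 2*cos(2*pi*3*3/7) = -2*cos(3*pi/7)

Derivation: rho_3(r^3) is rotation by angle 2*pi*3*3/7, whose trace is 2*cos(2*pi*3*3/7) = -2*cos(3*pi/7).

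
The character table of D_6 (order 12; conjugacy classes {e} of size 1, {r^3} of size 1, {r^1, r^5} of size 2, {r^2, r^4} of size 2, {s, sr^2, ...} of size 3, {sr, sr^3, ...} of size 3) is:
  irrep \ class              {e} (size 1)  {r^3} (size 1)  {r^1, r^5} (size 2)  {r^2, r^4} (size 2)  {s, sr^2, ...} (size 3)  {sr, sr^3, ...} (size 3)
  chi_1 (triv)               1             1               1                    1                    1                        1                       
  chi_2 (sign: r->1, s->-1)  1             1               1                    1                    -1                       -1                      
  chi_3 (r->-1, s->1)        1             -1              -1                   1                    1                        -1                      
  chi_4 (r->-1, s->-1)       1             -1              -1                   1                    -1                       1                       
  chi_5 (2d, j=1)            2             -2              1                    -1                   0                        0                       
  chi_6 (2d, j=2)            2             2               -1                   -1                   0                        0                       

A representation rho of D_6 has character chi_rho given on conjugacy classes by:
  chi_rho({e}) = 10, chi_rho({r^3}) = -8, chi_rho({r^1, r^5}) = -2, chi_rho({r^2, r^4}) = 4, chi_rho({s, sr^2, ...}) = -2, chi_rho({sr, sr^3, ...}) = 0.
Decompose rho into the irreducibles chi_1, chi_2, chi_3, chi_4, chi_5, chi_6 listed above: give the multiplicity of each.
Multiplicities: chi_1: 0, chi_2: 1, chi_3: 2, chi_4: 3, chi_5: 2, chi_6: 0.

Derivation: Use <chi_rho, chi> = (1/|G|) sum_C |C| * chi_rho(C) * conj(chi(C)) with |G| = 12 for each irreducible chi in the table:
  <chi_rho, chi_1> = (1/12)[1*(10)*conj(1) + 1*(-8)*conj(1) + 2*(-2)*conj(1) + 2*(4)*conj(1) + 3*(-2)*conj(1) + 3*(0)*conj(1)]
      = (1/12)[(10) + (-8) + (-4) + (8) + (-6) + (0)] = 0/12 = 0
  <chi_rho, chi_2> = (1/12)[1*(10)*conj(1) + 1*(-8)*conj(1) + 2*(-2)*conj(1) + 2*(4)*conj(1) + 3*(-2)*conj(-1) + 3*(0)*conj(-1)]
      = (1/12)[(10) + (-8) + (-4) + (8) + (6) + (0)] = 12/12 = 1
  <chi_rho, chi_3> = (1/12)[1*(10)*conj(1) + 1*(-8)*conj(-1) + 2*(-2)*conj(-1) + 2*(4)*conj(1) + 3*(-2)*conj(1) + 3*(0)*conj(-1)]
      = (1/12)[(10) + (8) + (4) + (8) + (-6) + (0)] = 24/12 = 2
  <chi_rho, chi_4> = (1/12)[1*(10)*conj(1) + 1*(-8)*conj(-1) + 2*(-2)*conj(-1) + 2*(4)*conj(1) + 3*(-2)*conj(-1) + 3*(0)*conj(1)]
      = (1/12)[(10) + (8) + (4) + (8) + (6) + (0)] = 36/12 = 3
  <chi_rho, chi_5> = (1/12)[1*(10)*conj(2) + 1*(-8)*conj(-2) + 2*(-2)*conj(1) + 2*(4)*conj(-1) + 3*(-2)*conj(0) + 3*(0)*conj(0)]
      = (1/12)[(20) + (16) + (-4) + (-8) + (0) + (0)] = 24/12 = 2
  <chi_rho, chi_6> = (1/12)[1*(10)*conj(2) + 1*(-8)*conj(2) + 2*(-2)*conj(-1) + 2*(4)*conj(-1) + 3*(-2)*conj(0) + 3*(0)*conj(0)]
      = (1/12)[(20) + (-16) + (4) + (-8) + (0) + (0)] = 0/12 = 0
Dimension check: dim(rho) = sum (mult * dim) = 0*1 + 1*1 + 2*1 + 3*1 + 2*2 + 0*2 = 10 = chi_rho(e) = 10.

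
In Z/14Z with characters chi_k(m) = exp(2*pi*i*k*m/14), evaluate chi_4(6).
chi_4(6) = zeta_14^24 = exp(-4*I*pi/7)

Why: chi_4(6) = zeta_14^(4*6) = zeta_14^24. Since zeta_14^14 = 1, this equals zeta_14^10 = exp(2*pi*i*10/14) = exp(-4*I*pi/7).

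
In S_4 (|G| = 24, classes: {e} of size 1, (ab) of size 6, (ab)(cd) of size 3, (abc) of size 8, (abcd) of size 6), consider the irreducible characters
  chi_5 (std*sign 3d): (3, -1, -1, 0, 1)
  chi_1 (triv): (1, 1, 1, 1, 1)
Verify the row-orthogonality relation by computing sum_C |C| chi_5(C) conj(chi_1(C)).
Sum = 0; so <chi_5, chi_1> = 0 (distinct irreducibles are orthogonal).

Reasoning: Compute term by term over conjugacy classes (|C| * chi_5(C) * conj(chi_1(C))):
  1*(3)*conj(1) + 6*(-1)*conj(1) + 3*(-1)*conj(1) + 8*(0)*conj(1) + 6*(1)*conj(1)
  = (3) + (-6) + (-3) + (0) + (6)
  = 0.
Dividing by |G| = 24 gives 0/24 = 0, matching the row-orthogonality relation <chi_5, chi_1> = [chi_5 = chi_1].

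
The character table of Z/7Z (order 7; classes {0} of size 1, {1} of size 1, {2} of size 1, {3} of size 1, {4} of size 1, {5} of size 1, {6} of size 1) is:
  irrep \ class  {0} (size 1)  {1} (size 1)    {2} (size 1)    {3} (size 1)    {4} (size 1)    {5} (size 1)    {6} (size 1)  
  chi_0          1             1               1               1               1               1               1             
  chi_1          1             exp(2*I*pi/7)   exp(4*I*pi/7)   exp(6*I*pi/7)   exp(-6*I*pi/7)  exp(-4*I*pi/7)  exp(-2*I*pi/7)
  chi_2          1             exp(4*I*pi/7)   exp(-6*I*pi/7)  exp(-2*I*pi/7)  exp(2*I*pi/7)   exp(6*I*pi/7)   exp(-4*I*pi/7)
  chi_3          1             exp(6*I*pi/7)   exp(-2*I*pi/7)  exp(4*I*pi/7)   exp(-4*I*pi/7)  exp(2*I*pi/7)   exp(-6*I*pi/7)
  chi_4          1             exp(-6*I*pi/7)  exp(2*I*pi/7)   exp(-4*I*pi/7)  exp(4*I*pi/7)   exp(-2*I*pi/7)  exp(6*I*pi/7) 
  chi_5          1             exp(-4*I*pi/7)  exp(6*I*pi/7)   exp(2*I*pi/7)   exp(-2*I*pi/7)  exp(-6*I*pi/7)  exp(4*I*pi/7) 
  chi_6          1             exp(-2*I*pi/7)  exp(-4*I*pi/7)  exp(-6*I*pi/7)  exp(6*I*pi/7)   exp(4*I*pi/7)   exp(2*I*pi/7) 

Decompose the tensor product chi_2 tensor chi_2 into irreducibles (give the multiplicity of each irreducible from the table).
chi_2 tensor chi_2 = chi_4 (all other irreducibles have multiplicity 0).

Justification: The character of a tensor product is the pointwise product (chi_2 * chi_2)(C) = chi_2(C) * chi_2(C):
  {0}: (1)*(1), {1}: (exp(4*I*pi/7))*(exp(4*I*pi/7)), {2}: (exp(-6*I*pi/7))*(exp(-6*I*pi/7)), {3}: (exp(-2*I*pi/7))*(exp(-2*I*pi/7)), {4}: (exp(2*I*pi/7))*(exp(2*I*pi/7)), {5}: (exp(6*I*pi/7))*(exp(6*I*pi/7)), {6}: (exp(-4*I*pi/7))*(exp(-4*I*pi/7))
so (chi_2 * chi_2) takes values
  {0} -> 1, {1} -> exp(-6*I*pi/7), {2} -> exp(2*I*pi/7), {3} -> exp(-4*I*pi/7), {4} -> exp(4*I*pi/7), {5} -> exp(-2*I*pi/7), {6} -> exp(6*I*pi/7).
Now take the inner product of this character with each irreducible chi from the table, <chi_2*chi_2, chi> = (1/7) sum_C |C| (chi_2*chi_2)(C) conj(chi(C)):
  <chi_2*chi_2, chi_0> = (1/7)[1*(1)*conj(1) + 1*(exp(-6*I*pi/7))*conj(1) + 1*(exp(2*I*pi/7))*conj(1) + 1*(exp(-4*I*pi/7))*conj(1) + 1*(exp(4*I*pi/7))*conj(1) + 1*(exp(-2*I*pi/7))*conj(1) + 1*(exp(6*I*pi/7))*conj(1)]
      = (1/7)[(1) + (exp(-6*I*pi/7)) + (exp(2*I*pi/7)) + (exp(-4*I*pi/7)) + (exp(4*I*pi/7)) + (exp(-2*I*pi/7)) + (exp(6*I*pi/7))] = 0/7 = 0
  <chi_2*chi_2, chi_1> = (1/7)[1*(1)*conj(1) + 1*(exp(-6*I*pi/7))*conj(exp(2*I*pi/7)) + 1*(exp(2*I*pi/7))*conj(exp(4*I*pi/7)) + 1*(exp(-4*I*pi/7))*conj(exp(6*I*pi/7)) + 1*(exp(4*I*pi/7))*conj(exp(-6*I*pi/7)) + 1*(exp(-2*I*pi/7))*conj(exp(-4*I*pi/7)) + 1*(exp(6*I*pi/7))*conj(exp(-2*I*pi/7))]
      = (1/7)[(1) + (exp(6*I*pi/7)) + (exp(-2*I*pi/7)) + (exp(4*I*pi/7)) + (exp(-4*I*pi/7)) + (exp(2*I*pi/7)) + (exp(-6*I*pi/7))] = 0/7 = 0
  <chi_2*chi_2, chi_2> = (1/7)[1*(1)*conj(1) + 1*(exp(-6*I*pi/7))*conj(exp(4*I*pi/7)) + 1*(exp(2*I*pi/7))*conj(exp(-6*I*pi/7)) + 1*(exp(-4*I*pi/7))*conj(exp(-2*I*pi/7)) + 1*(exp(4*I*pi/7))*conj(exp(2*I*pi/7)) + 1*(exp(-2*I*pi/7))*conj(exp(6*I*pi/7)) + 1*(exp(6*I*pi/7))*conj(exp(-4*I*pi/7))]
      = (1/7)[(1) + (exp(4*I*pi/7)) + (exp(-6*I*pi/7)) + (exp(-2*I*pi/7)) + (exp(2*I*pi/7)) + (exp(6*I*pi/7)) + (exp(-4*I*pi/7))] = 0/7 = 0
  <chi_2*chi_2, chi_3> = (1/7)[1*(1)*conj(1) + 1*(exp(-6*I*pi/7))*conj(exp(6*I*pi/7)) + 1*(exp(2*I*pi/7))*conj(exp(-2*I*pi/7)) + 1*(exp(-4*I*pi/7))*conj(exp(4*I*pi/7)) + 1*(exp(4*I*pi/7))*conj(exp(-4*I*pi/7)) + 1*(exp(-2*I*pi/7))*conj(exp(2*I*pi/7)) + 1*(exp(6*I*pi/7))*conj(exp(-6*I*pi/7))]
      = (1/7)[(1) + (exp(2*I*pi/7)) + (exp(4*I*pi/7)) + (exp(6*I*pi/7)) + (exp(-6*I*pi/7)) + (exp(-4*I*pi/7)) + (exp(-2*I*pi/7))] = 0/7 = 0
  <chi_2*chi_2, chi_4> = (1/7)[1*(1)*conj(1) + 1*(exp(-6*I*pi/7))*conj(exp(-6*I*pi/7)) + 1*(exp(2*I*pi/7))*conj(exp(2*I*pi/7)) + 1*(exp(-4*I*pi/7))*conj(exp(-4*I*pi/7)) + 1*(exp(4*I*pi/7))*conj(exp(4*I*pi/7)) + 1*(exp(-2*I*pi/7))*conj(exp(-2*I*pi/7)) + 1*(exp(6*I*pi/7))*conj(exp(6*I*pi/7))]
      = (1/7)[(1) + (1) + (1) + (1) + (1) + (1) + (1)] = 7/7 = 1
  <chi_2*chi_2, chi_5> = (1/7)[1*(1)*conj(1) + 1*(exp(-6*I*pi/7))*conj(exp(-4*I*pi/7)) + 1*(exp(2*I*pi/7))*conj(exp(6*I*pi/7)) + 1*(exp(-4*I*pi/7))*conj(exp(2*I*pi/7)) + 1*(exp(4*I*pi/7))*conj(exp(-2*I*pi/7)) + 1*(exp(-2*I*pi/7))*conj(exp(-6*I*pi/7)) + 1*(exp(6*I*pi/7))*conj(exp(4*I*pi/7))]
      = (1/7)[(1) + (exp(-2*I*pi/7)) + (exp(-4*I*pi/7)) + (exp(-6*I*pi/7)) + (exp(6*I*pi/7)) + (exp(4*I*pi/7)) + (exp(2*I*pi/7))] = 0/7 = 0
  <chi_2*chi_2, chi_6> = (1/7)[1*(1)*conj(1) + 1*(exp(-6*I*pi/7))*conj(exp(-2*I*pi/7)) + 1*(exp(2*I*pi/7))*conj(exp(-4*I*pi/7)) + 1*(exp(-4*I*pi/7))*conj(exp(-6*I*pi/7)) + 1*(exp(4*I*pi/7))*conj(exp(6*I*pi/7)) + 1*(exp(-2*I*pi/7))*conj(exp(4*I*pi/7)) + 1*(exp(6*I*pi/7))*conj(exp(2*I*pi/7))]
      = (1/7)[(1) + (exp(-4*I*pi/7)) + (exp(6*I*pi/7)) + (exp(2*I*pi/7)) + (exp(-2*I*pi/7)) + (exp(-6*I*pi/7)) + (exp(4*I*pi/7))] = 0/7 = 0
(Exp terms are combined using exp(i*s)*conj(exp(i*t)) = exp(i*(s-t)), and sums of them are collapsed using the identity that for every m > 1 the m distinct m-th roots of unity sum to 0, e.g. 1 + exp(2*I*pi/3) + exp(-2*I*pi/3) = 0.)
Hence the multiplicities are chi_4: 1. Dimension check: dim(chi_2)*dim(chi_2) = 1*1 = 1 and sum (mult * dim) = 1*1 = 1.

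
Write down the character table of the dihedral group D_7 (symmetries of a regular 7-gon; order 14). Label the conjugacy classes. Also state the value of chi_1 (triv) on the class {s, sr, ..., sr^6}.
Conjugacy classes: {e} of size 1, {r^1, r^6} of size 2, {r^2, r^5} of size 2, {r^3, r^4} of size 2, {s, sr, ..., sr^6} of size 7.
Character table:
  irrep \ class              {e} (size 1)  {r^1, r^6} (size 2)  {r^2, r^5} (size 2)  {r^3, r^4} (size 2)  {s, sr, ..., sr^6} (size 7)
  chi_1 (triv)               1             1                    1                    1                    1                          
  chi_2 (sign: r->1, s->-1)  1             1                    1                    1                    -1                         
  chi_3 (2d, j=1)            2             2*cos(2*pi/7)        -2*cos(3*pi/7)       -2*cos(pi/7)         0                          
  chi_4 (2d, j=2)            2             -2*cos(3*pi/7)       -2*cos(pi/7)         2*cos(2*pi/7)        0                          
  chi_5 (2d, j=3)            2             -2*cos(pi/7)         2*cos(2*pi/7)        -2*cos(3*pi/7)       0                          

Spot check: chi_1 (triv) on {s, sr, ..., sr^6} = 1.

Proof sketch: D_7 has order 2*7 = 14 with 5 conjugacy classes, hence 5 irreducibles. Sum of squared dims 1 + 1 + 4 + 4 + 4 = 14 = |G|. Linear characters come from the abelianisation; the 2-dimensional irreps have character r^k -> 2*cos(2*pi*j*k/7), reflections -> 0.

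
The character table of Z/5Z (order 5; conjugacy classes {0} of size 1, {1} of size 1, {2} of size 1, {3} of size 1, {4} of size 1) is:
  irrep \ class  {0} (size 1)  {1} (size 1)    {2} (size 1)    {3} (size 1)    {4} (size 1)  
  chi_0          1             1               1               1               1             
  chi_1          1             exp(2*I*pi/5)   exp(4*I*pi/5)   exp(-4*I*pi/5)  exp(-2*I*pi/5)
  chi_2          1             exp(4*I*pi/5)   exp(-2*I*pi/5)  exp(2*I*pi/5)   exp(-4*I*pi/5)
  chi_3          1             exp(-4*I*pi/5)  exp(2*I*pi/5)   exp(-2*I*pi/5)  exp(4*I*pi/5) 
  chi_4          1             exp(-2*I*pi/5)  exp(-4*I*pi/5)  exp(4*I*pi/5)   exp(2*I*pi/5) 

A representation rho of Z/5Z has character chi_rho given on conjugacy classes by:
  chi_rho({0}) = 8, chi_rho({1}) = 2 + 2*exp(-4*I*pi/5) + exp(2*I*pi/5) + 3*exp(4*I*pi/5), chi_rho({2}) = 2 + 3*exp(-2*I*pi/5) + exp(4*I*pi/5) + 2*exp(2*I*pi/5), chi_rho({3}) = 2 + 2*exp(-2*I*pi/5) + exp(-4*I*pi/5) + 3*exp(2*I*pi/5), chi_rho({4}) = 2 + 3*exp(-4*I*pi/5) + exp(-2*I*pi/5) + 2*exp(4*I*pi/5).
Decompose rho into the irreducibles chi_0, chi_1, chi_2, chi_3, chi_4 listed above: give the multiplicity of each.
Multiplicities: chi_0: 2, chi_1: 1, chi_2: 3, chi_3: 2, chi_4: 0.

Use <chi_rho, chi> = (1/|G|) sum_C |C| * chi_rho(C) * conj(chi(C)) with |G| = 5 for each irreducible chi in the table:
  <chi_rho, chi_0> = (1/5)[1*(8)*conj(1) + 1*(2 + 2*exp(-4*I*pi/5) + exp(2*I*pi/5) + 3*exp(4*I*pi/5))*conj(1) + 1*(2 + 3*exp(-2*I*pi/5) + exp(4*I*pi/5) + 2*exp(2*I*pi/5))*conj(1) + 1*(2 + 2*exp(-2*I*pi/5) + exp(-4*I*pi/5) + 3*exp(2*I*pi/5))*conj(1) + 1*(2 + 3*exp(-4*I*pi/5) + exp(-2*I*pi/5) + 2*exp(4*I*pi/5))*conj(1)]
      = (1/5)[(8) + (2 + 2*exp(-4*I*pi/5) + exp(2*I*pi/5) + 3*exp(4*I*pi/5)) + (2 + 3*exp(-2*I*pi/5) + exp(4*I*pi/5) + 2*exp(2*I*pi/5)) + (2 + 2*exp(-2*I*pi/5) + exp(-4*I*pi/5) + 3*exp(2*I*pi/5)) + (2 + 3*exp(-4*I*pi/5) + exp(-2*I*pi/5) + 2*exp(4*I*pi/5))] = 10/5 = 2
  <chi_rho, chi_1> = (1/5)[1*(8)*conj(1) + 1*(2 + 2*exp(-4*I*pi/5) + exp(2*I*pi/5) + 3*exp(4*I*pi/5))*conj(exp(2*I*pi/5)) + 1*(2 + 3*exp(-2*I*pi/5) + exp(4*I*pi/5) + 2*exp(2*I*pi/5))*conj(exp(4*I*pi/5)) + 1*(2 + 2*exp(-2*I*pi/5) + exp(-4*I*pi/5) + 3*exp(2*I*pi/5))*conj(exp(-4*I*pi/5)) + 1*(2 + 3*exp(-4*I*pi/5) + exp(-2*I*pi/5) + 2*exp(4*I*pi/5))*conj(exp(-2*I*pi/5))]
      = (1/5)[(8) + (1 + 2*exp(-2*I*pi/5) + 2*exp(4*I*pi/5) + 3*exp(2*I*pi/5)) + (1 + 2*exp(-2*I*pi/5) + 2*exp(-4*I*pi/5) + 3*exp(4*I*pi/5)) + (1 + 3*exp(-4*I*pi/5) + 2*exp(4*I*pi/5) + 2*exp(2*I*pi/5)) + (1 + 3*exp(-2*I*pi/5) + 2*exp(-4*I*pi/5) + 2*exp(2*I*pi/5))] = 5/5 = 1
  <chi_rho, chi_2> = (1/5)[1*(8)*conj(1) + 1*(2 + 2*exp(-4*I*pi/5) + exp(2*I*pi/5) + 3*exp(4*I*pi/5))*conj(exp(4*I*pi/5)) + 1*(2 + 3*exp(-2*I*pi/5) + exp(4*I*pi/5) + 2*exp(2*I*pi/5))*conj(exp(-2*I*pi/5)) + 1*(2 + 2*exp(-2*I*pi/5) + exp(-4*I*pi/5) + 3*exp(2*I*pi/5))*conj(exp(2*I*pi/5)) + 1*(2 + 3*exp(-4*I*pi/5) + exp(-2*I*pi/5) + 2*exp(4*I*pi/5))*conj(exp(-4*I*pi/5))]
      = (1/5)[(8) + (3 + 2*exp(-4*I*pi/5) + exp(-2*I*pi/5) + 2*exp(2*I*pi/5)) + (3 + exp(-4*I*pi/5) + 2*exp(4*I*pi/5) + 2*exp(2*I*pi/5)) + (3 + 2*exp(-2*I*pi/5) + 2*exp(-4*I*pi/5) + exp(4*I*pi/5)) + (3 + 2*exp(-2*I*pi/5) + exp(2*I*pi/5) + 2*exp(4*I*pi/5))] = 15/5 = 3
  <chi_rho, chi_3> = (1/5)[1*(8)*conj(1) + 1*(2 + 2*exp(-4*I*pi/5) + exp(2*I*pi/5) + 3*exp(4*I*pi/5))*conj(exp(-4*I*pi/5)) + 1*(2 + 3*exp(-2*I*pi/5) + exp(4*I*pi/5) + 2*exp(2*I*pi/5))*conj(exp(2*I*pi/5)) + 1*(2 + 2*exp(-2*I*pi/5) + exp(-4*I*pi/5) + 3*exp(2*I*pi/5))*conj(exp(-2*I*pi/5)) + 1*(2 + 3*exp(-4*I*pi/5) + exp(-2*I*pi/5) + 2*exp(4*I*pi/5))*conj(exp(4*I*pi/5))]
      = (1/5)[(8) + (2 + 3*exp(-2*I*pi/5) + exp(-4*I*pi/5) + 2*exp(4*I*pi/5)) + (2 + 2*exp(-2*I*pi/5) + 3*exp(-4*I*pi/5) + exp(2*I*pi/5)) + (2 + exp(-2*I*pi/5) + 3*exp(4*I*pi/5) + 2*exp(2*I*pi/5)) + (2 + 2*exp(-4*I*pi/5) + exp(4*I*pi/5) + 3*exp(2*I*pi/5))] = 10/5 = 2
  <chi_rho, chi_4> = (1/5)[1*(8)*conj(1) + 1*(2 + 2*exp(-4*I*pi/5) + exp(2*I*pi/5) + 3*exp(4*I*pi/5))*conj(exp(-2*I*pi/5)) + 1*(2 + 3*exp(-2*I*pi/5) + exp(4*I*pi/5) + 2*exp(2*I*pi/5))*conj(exp(-4*I*pi/5)) + 1*(2 + 2*exp(-2*I*pi/5) + exp(-4*I*pi/5) + 3*exp(2*I*pi/5))*conj(exp(4*I*pi/5)) + 1*(2 + 3*exp(-4*I*pi/5) + exp(-2*I*pi/5) + 2*exp(4*I*pi/5))*conj(exp(2*I*pi/5))]
      = (1/5)[(8) + (2*exp(-2*I*pi/5) + 3*exp(-4*I*pi/5) + exp(4*I*pi/5) + 2*exp(2*I*pi/5)) + (2*exp(-4*I*pi/5) + exp(-2*I*pi/5) + 2*exp(4*I*pi/5) + 3*exp(2*I*pi/5)) + (3*exp(-2*I*pi/5) + 2*exp(-4*I*pi/5) + exp(2*I*pi/5) + 2*exp(4*I*pi/5)) + (2*exp(-2*I*pi/5) + exp(-4*I*pi/5) + 3*exp(4*I*pi/5) + 2*exp(2*I*pi/5))] = 0/5 = 0
(Exp terms are combined using exp(i*s)*conj(exp(i*t)) = exp(i*(s-t)), and sums of them are collapsed using the identity that for every m > 1 the m distinct m-th roots of unity sum to 0, e.g. 1 + exp(2*I*pi/3) + exp(-2*I*pi/3) = 0.)
Dimension check: dim(rho) = sum (mult * dim) = 2*1 + 1*1 + 3*1 + 2*1 + 0*1 = 8 = chi_rho(e) = 8.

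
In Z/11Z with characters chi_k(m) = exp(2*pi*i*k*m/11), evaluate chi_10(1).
chi_10(1) = zeta_11^10 = exp(-2*I*pi/11)

Why: chi_10(1) = zeta_11^(10*1) = zeta_11^10. Since zeta_11^11 = 1, this equals zeta_11^10 = exp(2*pi*i*10/11) = exp(-2*I*pi/11).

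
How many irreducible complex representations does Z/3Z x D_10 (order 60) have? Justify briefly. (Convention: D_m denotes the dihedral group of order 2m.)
24

The number of irreducible complex representations of a finite group equals its number of conjugacy classes. For a direct product, #classes(G x H) = #classes(G) * #classes(H). Z/3Z has 3 classes (abelian), D_10 has 8 classes, so 3 * 8 = 24, so Z/3Z x D_10 (order 60) has exactly 24 irreducible complex representations.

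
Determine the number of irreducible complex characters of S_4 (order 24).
5

Details: The number of irreducible complex representations of a finite group equals its number of conjugacy classes. Conjugacy classes in S_4 correspond to cycle types, i.e. partitions of 4; there are p(4) = 5 of them, so S_4 (order 24) has exactly 5 irreducible complex representations.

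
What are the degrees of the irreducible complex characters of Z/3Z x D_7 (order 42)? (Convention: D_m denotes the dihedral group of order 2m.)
Dimensions: 1, 1, 1, 1, 1, 1, 2, 2, 2, 2, 2, 2, 2, 2, 2

Why: There are 15 irreducibles (= number of conjugacy classes). Their dimensions d_i satisfy sum d_i^2 = |G| = 42: 1 + 1 + 1 + 1 + 1 + 1 + 4 + 4 + 4 + 4 + 4 + 4 + 4 + 4 + 4 = 42. (For the product with Z/3Z: each of the 3 1-dim characters of Z/3Z tensors with each irrep of D_7, giving 3 copies of each D_7-dimension.)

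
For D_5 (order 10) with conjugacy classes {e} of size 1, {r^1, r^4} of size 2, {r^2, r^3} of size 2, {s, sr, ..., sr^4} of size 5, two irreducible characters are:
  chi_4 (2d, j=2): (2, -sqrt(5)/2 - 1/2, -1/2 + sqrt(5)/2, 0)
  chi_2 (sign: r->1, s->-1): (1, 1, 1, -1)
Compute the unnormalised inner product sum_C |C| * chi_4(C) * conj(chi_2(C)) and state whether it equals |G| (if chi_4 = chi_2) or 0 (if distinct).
Sum = 0; so <chi_4, chi_2> = 0 (distinct irreducibles are orthogonal).

Solution. Compute term by term over conjugacy classes (|C| * chi_4(C) * conj(chi_2(C))):
  1*(2)*conj(1) + 2*(-sqrt(5)/2 - 1/2)*conj(1) + 2*(-1/2 + sqrt(5)/2)*conj(1) + 5*(0)*conj(-1)
  = (2) + (-sqrt(5) - 1) + (-1 + sqrt(5)) + (0)
  = 0.
Dividing by |G| = 10 gives 0/10 = 0, matching the row-orthogonality relation <chi_4, chi_2> = [chi_4 = chi_2].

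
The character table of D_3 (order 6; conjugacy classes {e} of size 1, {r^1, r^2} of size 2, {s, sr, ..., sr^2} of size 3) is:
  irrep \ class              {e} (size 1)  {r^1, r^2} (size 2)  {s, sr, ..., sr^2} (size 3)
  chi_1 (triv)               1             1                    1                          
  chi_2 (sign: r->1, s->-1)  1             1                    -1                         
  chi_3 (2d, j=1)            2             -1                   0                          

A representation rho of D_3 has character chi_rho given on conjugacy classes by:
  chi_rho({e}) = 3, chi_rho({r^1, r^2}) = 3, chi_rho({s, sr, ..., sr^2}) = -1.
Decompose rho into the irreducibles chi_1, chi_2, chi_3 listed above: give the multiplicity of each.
Multiplicities: chi_1: 1, chi_2: 2, chi_3: 0.

Reasoning: Use <chi_rho, chi> = (1/|G|) sum_C |C| * chi_rho(C) * conj(chi(C)) with |G| = 6 for each irreducible chi in the table:
  <chi_rho, chi_1> = (1/6)[1*(3)*conj(1) + 2*(3)*conj(1) + 3*(-1)*conj(1)]
      = (1/6)[(3) + (6) + (-3)] = 6/6 = 1
  <chi_rho, chi_2> = (1/6)[1*(3)*conj(1) + 2*(3)*conj(1) + 3*(-1)*conj(-1)]
      = (1/6)[(3) + (6) + (3)] = 12/6 = 2
  <chi_rho, chi_3> = (1/6)[1*(3)*conj(2) + 2*(3)*conj(-1) + 3*(-1)*conj(0)]
      = (1/6)[(6) + (-6) + (0)] = 0/6 = 0
Dimension check: dim(rho) = sum (mult * dim) = 1*1 + 2*1 + 0*2 = 3 = chi_rho(e) = 3.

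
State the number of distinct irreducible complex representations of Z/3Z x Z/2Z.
6

Details: The number of irreducible complex representations of a finite group equals its number of conjugacy classes. Z/3Z x Z/2Z is abelian of order 6, so every element is its own conjugacy class: 6 classes, so Z/3Z x Z/2Z (order 6) has exactly 6 irreducible complex representations.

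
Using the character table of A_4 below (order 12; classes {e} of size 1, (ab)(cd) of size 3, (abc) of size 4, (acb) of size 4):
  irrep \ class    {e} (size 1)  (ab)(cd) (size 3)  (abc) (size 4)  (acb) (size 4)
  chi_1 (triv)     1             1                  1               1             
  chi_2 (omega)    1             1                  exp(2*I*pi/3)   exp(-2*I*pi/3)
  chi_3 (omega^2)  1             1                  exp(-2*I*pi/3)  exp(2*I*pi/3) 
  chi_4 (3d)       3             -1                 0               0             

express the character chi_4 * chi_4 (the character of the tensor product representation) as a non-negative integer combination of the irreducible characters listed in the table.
chi_4 tensor chi_4 = chi_1 + chi_2 + chi_3 + 2*chi_4 (all other irreducibles have multiplicity 0).

The character of a tensor product is the pointwise product (chi_4 * chi_4)(C) = chi_4(C) * chi_4(C):
  {e}: (3)*(3), (ab)(cd): (-1)*(-1), (abc): (0)*(0), (acb): (0)*(0)
so (chi_4 * chi_4) takes values
  {e} -> 9, (ab)(cd) -> 1, (abc) -> 0, (acb) -> 0.
Now take the inner product of this character with each irreducible chi from the table, <chi_4*chi_4, chi> = (1/12) sum_C |C| (chi_4*chi_4)(C) conj(chi(C)):
  <chi_4*chi_4, chi_1> = (1/12)[1*(9)*conj(1) + 3*(1)*conj(1) + 4*(0)*conj(1) + 4*(0)*conj(1)]
      = (1/12)[(9) + (3) + (0) + (0)] = 12/12 = 1
  <chi_4*chi_4, chi_2> = (1/12)[1*(9)*conj(1) + 3*(1)*conj(1) + 4*(0)*conj(exp(2*I*pi/3)) + 4*(0)*conj(exp(-2*I*pi/3))]
      = (1/12)[(9) + (3) + (0) + (0)] = 12/12 = 1
  <chi_4*chi_4, chi_3> = (1/12)[1*(9)*conj(1) + 3*(1)*conj(1) + 4*(0)*conj(exp(-2*I*pi/3)) + 4*(0)*conj(exp(2*I*pi/3))]
      = (1/12)[(9) + (3) + (0) + (0)] = 12/12 = 1
  <chi_4*chi_4, chi_4> = (1/12)[1*(9)*conj(3) + 3*(1)*conj(-1) + 4*(0)*conj(0) + 4*(0)*conj(0)]
      = (1/12)[(27) + (-3) + (0) + (0)] = 24/12 = 2
(Exp terms are combined using exp(i*s)*conj(exp(i*t)) = exp(i*(s-t)), and sums of them are collapsed using the identity that for every m > 1 the m distinct m-th roots of unity sum to 0, e.g. 1 + exp(2*I*pi/3) + exp(-2*I*pi/3) = 0.)
Hence the multiplicities are chi_1: 1, chi_2: 1, chi_3: 1, chi_4: 2. Dimension check: dim(chi_4)*dim(chi_4) = 3*3 = 9 and sum (mult * dim) = 1*1 + 1*1 + 1*1 + 2*3 = 9.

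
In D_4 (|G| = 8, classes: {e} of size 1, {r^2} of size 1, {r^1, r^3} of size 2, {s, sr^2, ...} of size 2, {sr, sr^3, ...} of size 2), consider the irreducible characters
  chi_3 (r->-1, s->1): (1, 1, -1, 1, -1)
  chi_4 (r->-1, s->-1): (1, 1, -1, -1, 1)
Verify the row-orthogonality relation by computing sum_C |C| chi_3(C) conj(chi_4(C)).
Sum = 0; so <chi_3, chi_4> = 0 (distinct irreducibles are orthogonal).

Proof sketch: Compute term by term over conjugacy classes (|C| * chi_3(C) * conj(chi_4(C))):
  1*(1)*conj(1) + 1*(1)*conj(1) + 2*(-1)*conj(-1) + 2*(1)*conj(-1) + 2*(-1)*conj(1)
  = (1) + (1) + (2) + (-2) + (-2)
  = 0.
Dividing by |G| = 8 gives 0/8 = 0, matching the row-orthogonality relation <chi_3, chi_4> = [chi_3 = chi_4].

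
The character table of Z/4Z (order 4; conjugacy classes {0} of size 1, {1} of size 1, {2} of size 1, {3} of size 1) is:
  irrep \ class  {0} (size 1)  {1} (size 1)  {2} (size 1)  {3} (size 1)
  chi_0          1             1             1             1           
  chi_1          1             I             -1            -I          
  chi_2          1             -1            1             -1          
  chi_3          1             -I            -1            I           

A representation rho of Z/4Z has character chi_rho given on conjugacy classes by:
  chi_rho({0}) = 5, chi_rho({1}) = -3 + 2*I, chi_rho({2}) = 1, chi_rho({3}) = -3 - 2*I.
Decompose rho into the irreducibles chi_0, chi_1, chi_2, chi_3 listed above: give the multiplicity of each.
Multiplicities: chi_0: 0, chi_1: 2, chi_2: 3, chi_3: 0.

Proof sketch: Use <chi_rho, chi> = (1/|G|) sum_C |C| * chi_rho(C) * conj(chi(C)) with |G| = 4 for each irreducible chi in the table:
  <chi_rho, chi_0> = (1/4)[1*(5)*conj(1) + 1*(-3 + 2*I)*conj(1) + 1*(1)*conj(1) + 1*(-3 - 2*I)*conj(1)]
      = (1/4)[(5) + (-3 + 2*I) + (1) + (-3 - 2*I)] = 0/4 = 0
  <chi_rho, chi_1> = (1/4)[1*(5)*conj(1) + 1*(-3 + 2*I)*conj(I) + 1*(1)*conj(-1) + 1*(-3 - 2*I)*conj(-I)]
      = (1/4)[(5) + (2 + 3*I) + (-1) + (2 - 3*I)] = 8/4 = 2
  <chi_rho, chi_2> = (1/4)[1*(5)*conj(1) + 1*(-3 + 2*I)*conj(-1) + 1*(1)*conj(1) + 1*(-3 - 2*I)*conj(-1)]
      = (1/4)[(5) + (3 - 2*I) + (1) + (3 + 2*I)] = 12/4 = 3
  <chi_rho, chi_3> = (1/4)[1*(5)*conj(1) + 1*(-3 + 2*I)*conj(-I) + 1*(1)*conj(-1) + 1*(-3 - 2*I)*conj(I)]
      = (1/4)[(5) + (-2 - 3*I) + (-1) + (-2 + 3*I)] = 0/4 = 0
(Exp terms are combined using exp(i*s)*conj(exp(i*t)) = exp(i*(s-t)), and sums of them are collapsed using the identity that for every m > 1 the m distinct m-th roots of unity sum to 0, e.g. 1 + exp(2*I*pi/3) + exp(-2*I*pi/3) = 0.)
Dimension check: dim(rho) = sum (mult * dim) = 0*1 + 2*1 + 3*1 + 0*1 = 5 = chi_rho(e) = 5.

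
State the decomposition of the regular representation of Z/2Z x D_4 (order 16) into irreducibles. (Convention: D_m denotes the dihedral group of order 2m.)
Each irreducible V_i of dimension d_i appears with multiplicity d_i, i.e. rho_reg = (direct sum over all irreducibles V_i) d_i V_i. The irreducible dimensions for Z/2Z x D_4 are 1, 1, 1, 1, 1, 1, 1, 1, 2, 2: 8 irreducibles of dimension 1, each with multiplicity 1; 2 irreducibles of dimension 2, each with multiplicity 2. Total dimension 8*1*1 + 2*2*2 = 16 = |G|.

Proof sketch: General theorem: in the regular representation of a finite group G, each irreducible appears with multiplicity equal to its dimension. Check: dim(rho_reg) = sum d_i^2 = 1 + 1 + 1 + 1 + 1 + 1 + 1 + 1 + 4 + 4 = 16 = |G|.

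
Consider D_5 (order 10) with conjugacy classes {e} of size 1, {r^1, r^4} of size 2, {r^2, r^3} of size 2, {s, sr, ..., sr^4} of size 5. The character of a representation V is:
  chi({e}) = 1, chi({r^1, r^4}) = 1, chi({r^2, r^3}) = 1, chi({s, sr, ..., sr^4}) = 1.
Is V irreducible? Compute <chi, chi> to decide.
Irreducible: <chi, chi> = 1.

<chi, chi> = (1/|G|) sum_C |C| * |chi(C)|^2 = (1/10)[1*|1|^2 + 2*|1|^2 + 2*|1|^2 + 5*|1|^2]
  = (1/10)[(1) + (2) + (2) + (5)] = 10/10 = 1.
A character is irreducible iff <chi, chi> = 1, so this representation is irreducible.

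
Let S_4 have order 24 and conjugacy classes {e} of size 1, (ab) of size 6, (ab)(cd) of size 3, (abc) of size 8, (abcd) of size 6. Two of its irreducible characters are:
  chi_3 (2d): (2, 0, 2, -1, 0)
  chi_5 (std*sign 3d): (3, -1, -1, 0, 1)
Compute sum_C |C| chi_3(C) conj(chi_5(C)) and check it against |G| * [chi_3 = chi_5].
Sum = 0; so <chi_3, chi_5> = 0 (distinct irreducibles are orthogonal).

Working: Compute term by term over conjugacy classes (|C| * chi_3(C) * conj(chi_5(C))):
  1*(2)*conj(3) + 6*(0)*conj(-1) + 3*(2)*conj(-1) + 8*(-1)*conj(0) + 6*(0)*conj(1)
  = (6) + (0) + (-6) + (0) + (0)
  = 0.
Dividing by |G| = 24 gives 0/24 = 0, matching the row-orthogonality relation <chi_3, chi_5> = [chi_3 = chi_5].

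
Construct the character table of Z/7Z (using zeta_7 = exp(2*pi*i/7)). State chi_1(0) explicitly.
Character table of Z/7Z (irreps indexed chi_0,...,chi_6 with chi_k(m) = zeta_7^(k*m), zeta_7 = exp(2*pi*i/7)):
  irrep \ class  {0} (size 1)  {1} (size 1)    {2} (size 1)    {3} (size 1)    {4} (size 1)    {5} (size 1)    {6} (size 1)  
  chi_0          1             1               1               1               1               1               1             
  chi_1          1             exp(2*I*pi/7)   exp(4*I*pi/7)   exp(6*I*pi/7)   exp(-6*I*pi/7)  exp(-4*I*pi/7)  exp(-2*I*pi/7)
  chi_2          1             exp(4*I*pi/7)   exp(-6*I*pi/7)  exp(-2*I*pi/7)  exp(2*I*pi/7)   exp(6*I*pi/7)   exp(-4*I*pi/7)
  chi_3          1             exp(6*I*pi/7)   exp(-2*I*pi/7)  exp(4*I*pi/7)   exp(-4*I*pi/7)  exp(2*I*pi/7)   exp(-6*I*pi/7)
  chi_4          1             exp(-6*I*pi/7)  exp(2*I*pi/7)   exp(-4*I*pi/7)  exp(4*I*pi/7)   exp(-2*I*pi/7)  exp(6*I*pi/7) 
  chi_5          1             exp(-4*I*pi/7)  exp(6*I*pi/7)   exp(2*I*pi/7)   exp(-2*I*pi/7)  exp(-6*I*pi/7)  exp(4*I*pi/7) 
  chi_6          1             exp(-2*I*pi/7)  exp(-4*I*pi/7)  exp(-6*I*pi/7)  exp(6*I*pi/7)   exp(4*I*pi/7)   exp(2*I*pi/7) 

Spot check: chi_1(0) = zeta_7^(1*0) = zeta_7^0 = 1.

Reasoning: Z/7Z is abelian, so all 7 irreducible complex representations are 1-dimensional. They are given by chi_k(m) = zeta_7^(k*m) for k = 0,...,6. Row orthogonality: sum_m chi_k(m) conj(chi_l(m)) = 7 * [k = l].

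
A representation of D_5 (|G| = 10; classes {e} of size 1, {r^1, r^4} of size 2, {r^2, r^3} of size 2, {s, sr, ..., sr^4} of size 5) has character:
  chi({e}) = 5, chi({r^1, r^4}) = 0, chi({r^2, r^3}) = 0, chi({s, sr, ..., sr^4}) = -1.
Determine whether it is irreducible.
Not irreducible (reducible): <chi, chi> = 3 > 1.

Reasoning: <chi, chi> = (1/|G|) sum_C |C| * |chi(C)|^2 = (1/10)[1*|5|^2 + 2*|0|^2 + 2*|0|^2 + 5*|-1|^2]
  = (1/10)[(25) + (0) + (0) + (5)] = 30/10 = 3.
A character is irreducible iff <chi, chi> = 1, so this representation is reducible.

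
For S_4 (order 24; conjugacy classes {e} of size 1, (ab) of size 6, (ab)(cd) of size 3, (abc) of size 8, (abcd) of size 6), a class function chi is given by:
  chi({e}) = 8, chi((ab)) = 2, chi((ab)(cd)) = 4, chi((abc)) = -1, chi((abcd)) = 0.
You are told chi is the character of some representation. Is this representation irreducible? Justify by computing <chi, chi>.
Not irreducible (reducible): <chi, chi> = 6 > 1.

Reasoning: <chi, chi> = (1/|G|) sum_C |C| * |chi(C)|^2 = (1/24)[1*|8|^2 + 6*|2|^2 + 3*|4|^2 + 8*|-1|^2 + 6*|0|^2]
  = (1/24)[(64) + (24) + (48) + (8) + (0)] = 144/24 = 6.
A character is irreducible iff <chi, chi> = 1, so this representation is reducible.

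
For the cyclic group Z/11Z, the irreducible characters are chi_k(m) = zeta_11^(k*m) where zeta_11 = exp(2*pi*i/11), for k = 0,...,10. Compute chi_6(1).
chi_6(1) = zeta_11^6 = exp(-10*I*pi/11)

chi_6(1) = zeta_11^(6*1) = zeta_11^6. Since zeta_11^11 = 1, this equals zeta_11^6 = exp(2*pi*i*6/11) = exp(-10*I*pi/11).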